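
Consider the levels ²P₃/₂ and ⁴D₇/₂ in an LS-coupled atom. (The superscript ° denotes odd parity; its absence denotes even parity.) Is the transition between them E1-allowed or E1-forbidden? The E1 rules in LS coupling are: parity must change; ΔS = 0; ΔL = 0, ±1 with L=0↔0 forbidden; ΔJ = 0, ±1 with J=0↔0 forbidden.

Parity must change: even → even — fails.
ΔS = 0: S: 1/2 → 3/2 — fails.
ΔL = 0, ±1 (not L=0↔0): L: 1 → 2, ΔL = +1 — ok.
ΔJ = 0, ±1 (not J=0↔0): J: 3/2 → 7/2, ΔJ = +2 — fails.
Rule(s) violated: parity, ΔS, ΔJ.

forbidden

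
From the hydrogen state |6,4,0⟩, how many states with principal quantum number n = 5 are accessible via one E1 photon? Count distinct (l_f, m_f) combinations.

E1 requires Δl = ±1, so l_f ∈ {3, 5}; with 0 ≤ l_f ≤ n_f−1 = 4, the allowed l_f values are {3}.
For l_f = 3: m_f ∈ {m_i−1, m_i, m_i+1} ∩ [−3, 3] = {-1, 0, 1} → 3 states.
Total: 3.

3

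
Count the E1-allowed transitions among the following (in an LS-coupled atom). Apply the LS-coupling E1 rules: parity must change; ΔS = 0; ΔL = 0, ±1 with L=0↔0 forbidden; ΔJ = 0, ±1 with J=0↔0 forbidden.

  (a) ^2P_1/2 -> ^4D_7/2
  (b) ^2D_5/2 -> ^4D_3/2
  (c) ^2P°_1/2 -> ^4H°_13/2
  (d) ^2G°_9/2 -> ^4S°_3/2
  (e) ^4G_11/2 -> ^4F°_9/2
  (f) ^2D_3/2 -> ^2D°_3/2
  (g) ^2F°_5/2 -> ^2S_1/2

(a) forbidden (parity, ΔS, ΔJ fail)
(b) forbidden (parity, ΔS fail)
(c) forbidden (parity, ΔS, ΔL, ΔJ fail)
(d) forbidden (parity, ΔS, ΔL, ΔJ fail)
(e) allowed
(f) allowed
(g) forbidden (ΔL, ΔJ fail)
Total allowed: 2 of 7.

2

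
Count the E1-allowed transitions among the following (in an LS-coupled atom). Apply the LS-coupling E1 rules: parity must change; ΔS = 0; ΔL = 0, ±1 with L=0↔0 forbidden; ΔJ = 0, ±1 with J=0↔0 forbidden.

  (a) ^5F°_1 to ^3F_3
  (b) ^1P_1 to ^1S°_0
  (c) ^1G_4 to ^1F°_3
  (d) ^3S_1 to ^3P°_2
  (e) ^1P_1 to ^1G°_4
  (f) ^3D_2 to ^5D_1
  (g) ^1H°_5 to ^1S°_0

3

(a) forbidden (ΔS, ΔJ fail)
(b) allowed
(c) allowed
(d) allowed
(e) forbidden (ΔL, ΔJ fail)
(f) forbidden (parity, ΔS fail)
(g) forbidden (parity, ΔL, ΔJ fail)
Total allowed: 3 of 7.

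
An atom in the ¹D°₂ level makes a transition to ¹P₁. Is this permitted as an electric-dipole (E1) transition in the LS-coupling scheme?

allowed

Reading off the term symbols: S 0→0, L 2→1, J 2→1, parity odd→even.
Parity must change: odd → even — ok.
ΔS = 0: S: 0 → 0 — ok.
ΔL = 0, ±1 (not L=0↔0): L: 2 → 1, ΔL = -1 — ok.
ΔJ = 0, ±1 (not J=0↔0): J: 2 → 1, ΔJ = -1 — ok.
All four E1 rules are satisfied.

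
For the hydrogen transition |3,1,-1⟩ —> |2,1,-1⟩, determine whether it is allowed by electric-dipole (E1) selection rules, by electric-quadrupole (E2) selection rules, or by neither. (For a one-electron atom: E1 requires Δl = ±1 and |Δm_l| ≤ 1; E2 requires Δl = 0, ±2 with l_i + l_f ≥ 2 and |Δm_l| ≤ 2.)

E2

Δl = 1 − 1 = +0; l_i + l_f = 2.
Δm_l = +0.
E1 (Δl = ±1, |Δm_l| ≤ 1): not satisfied.
E2 (Δl = 0,±2, l_i+l_f ≥ 2, |Δm_l| ≤ 2): satisfied.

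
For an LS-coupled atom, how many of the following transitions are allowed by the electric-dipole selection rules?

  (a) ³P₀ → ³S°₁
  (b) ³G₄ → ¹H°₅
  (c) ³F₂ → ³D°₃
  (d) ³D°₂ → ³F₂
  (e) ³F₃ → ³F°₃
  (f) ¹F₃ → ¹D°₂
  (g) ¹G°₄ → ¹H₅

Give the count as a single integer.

(a) allowed
(b) forbidden (ΔS fails)
(c) allowed
(d) allowed
(e) allowed
(f) allowed
(g) allowed
Total allowed: 6 of 7.

6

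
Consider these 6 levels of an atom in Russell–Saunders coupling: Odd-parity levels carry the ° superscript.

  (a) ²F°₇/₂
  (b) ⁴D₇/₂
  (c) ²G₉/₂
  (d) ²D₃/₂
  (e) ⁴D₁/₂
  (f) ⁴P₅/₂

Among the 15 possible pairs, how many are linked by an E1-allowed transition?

1

(a)–(b): forbidden (ΔS).
(a)–(c): allowed.
(a)–(d): forbidden (ΔJ).
(a)–(e): forbidden (ΔS, ΔJ).
(a)–(f): forbidden (ΔS, ΔL).
(b)–(c): forbidden (parity, ΔS, ΔL).
(b)–(d): forbidden (parity, ΔS, ΔJ).
(b)–(e): forbidden (parity, ΔJ).
(b)–(f): forbidden (parity).
(c)–(d): forbidden (parity, ΔL, ΔJ).
(c)–(e): forbidden (parity, ΔS, ΔL, ΔJ).
(c)–(f): forbidden (parity, ΔS, ΔL, ΔJ).
(d)–(e): forbidden (parity, ΔS).
(d)–(f): forbidden (parity, ΔS).
(e)–(f): forbidden (parity, ΔJ).
Allowed pairs: 1 of 15.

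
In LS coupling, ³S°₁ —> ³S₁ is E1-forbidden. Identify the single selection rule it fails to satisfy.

Initial level: S=1, L=0, J=1, parity odd. Final level: S=1, L=0, J=1, parity even.
ΔL = 0, ±1 (not L=0↔0): L: 0 → 0, ΔL = +0 — fails.
Parity must change: odd → even — ok.
ΔS = 0: S: 1 → 1 — ok.
ΔJ = 0, ±1 (not J=0↔0): J: 1 → 1, ΔJ = +0 — ok.

the L=0 ↔ L=0 exclusion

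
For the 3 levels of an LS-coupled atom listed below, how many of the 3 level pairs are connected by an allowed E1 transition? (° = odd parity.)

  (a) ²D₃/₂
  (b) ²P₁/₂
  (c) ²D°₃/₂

(a)–(b): forbidden (parity).
(a)–(c): allowed.
(b)–(c): allowed.
Allowed pairs: 2 of 3.

2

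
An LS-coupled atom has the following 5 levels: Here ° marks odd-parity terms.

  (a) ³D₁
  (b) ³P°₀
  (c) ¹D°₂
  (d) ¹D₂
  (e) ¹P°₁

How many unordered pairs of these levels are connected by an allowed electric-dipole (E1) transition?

(a)–(b): allowed.
(a)–(c): forbidden (ΔS).
(a)–(d): forbidden (parity, ΔS).
(a)–(e): forbidden (ΔS).
(b)–(c): forbidden (parity, ΔS, ΔJ).
(b)–(d): forbidden (ΔS, ΔJ).
(b)–(e): forbidden (parity, ΔS).
(c)–(d): allowed.
(c)–(e): forbidden (parity).
(d)–(e): allowed.
Allowed pairs: 3 of 10.

3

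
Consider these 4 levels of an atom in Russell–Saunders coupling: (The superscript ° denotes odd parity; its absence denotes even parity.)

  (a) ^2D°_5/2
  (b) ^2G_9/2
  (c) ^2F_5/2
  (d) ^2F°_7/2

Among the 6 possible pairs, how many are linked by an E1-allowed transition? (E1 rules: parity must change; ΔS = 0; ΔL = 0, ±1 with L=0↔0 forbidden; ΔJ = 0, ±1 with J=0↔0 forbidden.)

(a)–(b): forbidden (ΔL, ΔJ).
(a)–(c): allowed.
(a)–(d): forbidden (parity).
(b)–(c): forbidden (parity, ΔJ).
(b)–(d): allowed.
(c)–(d): allowed.
Allowed pairs: 3 of 6.

3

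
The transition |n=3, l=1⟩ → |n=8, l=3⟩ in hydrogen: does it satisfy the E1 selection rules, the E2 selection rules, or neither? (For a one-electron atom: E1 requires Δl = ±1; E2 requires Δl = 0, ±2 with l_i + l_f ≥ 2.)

E2

Δl = 3 − 1 = +2; l_i + l_f = 4.
E1 (Δl = ±1): not satisfied.
E2 (Δl = 0,±2, l_i+l_f ≥ 2): satisfied.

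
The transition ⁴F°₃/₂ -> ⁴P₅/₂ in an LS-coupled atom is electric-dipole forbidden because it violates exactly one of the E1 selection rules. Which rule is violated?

Initial level: S=3/2, L=3, J=3/2, parity odd. Final level: S=3/2, L=1, J=5/2, parity even.
ΔS = 0: S: 3/2 → 3/2 — ✓.
ΔL = 0, ±1 (not L=0↔0): L: 3 → 1, ΔL = -2 — ✗.
Parity must change: odd → even — ✓.
ΔJ = 0, ±1 (not J=0↔0): J: 3/2 → 5/2, ΔJ = +1 — ✓.

the ΔL = 0, ±1 rule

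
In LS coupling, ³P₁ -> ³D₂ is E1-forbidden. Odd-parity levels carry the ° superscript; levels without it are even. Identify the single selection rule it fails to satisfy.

Parity must change: even → even — violated.
ΔS = 0: S: 1 → 1 — satisfied.
ΔL = 0, ±1 (not L=0↔0): L: 1 → 2, ΔL = +1 — satisfied.
ΔJ = 0, ±1 (not J=0↔0): J: 1 → 2, ΔJ = +1 — satisfied.

parity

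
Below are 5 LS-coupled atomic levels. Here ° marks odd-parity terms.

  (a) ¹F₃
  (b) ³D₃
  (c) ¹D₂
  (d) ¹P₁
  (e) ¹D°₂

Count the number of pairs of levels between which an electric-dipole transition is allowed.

3

(a)–(b): forbidden (parity, ΔS).
(a)–(c): forbidden (parity).
(a)–(d): forbidden (parity, ΔL, ΔJ).
(a)–(e): allowed.
(b)–(c): forbidden (parity, ΔS).
(b)–(d): forbidden (parity, ΔS, ΔJ).
(b)–(e): forbidden (ΔS).
(c)–(d): forbidden (parity).
(c)–(e): allowed.
(d)–(e): allowed.
Allowed pairs: 3 of 10.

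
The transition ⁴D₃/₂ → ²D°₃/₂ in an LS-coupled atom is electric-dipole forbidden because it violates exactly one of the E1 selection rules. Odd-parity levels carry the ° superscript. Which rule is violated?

Initial level: S=3/2, L=2, J=3/2, parity even. Final level: S=1/2, L=2, J=3/2, parity odd.
ΔJ = 0, ±1 (not J=0↔0): J: 3/2 → 3/2, ΔJ = +0 — ok.
ΔL = 0, ±1 (not L=0↔0): L: 2 → 2, ΔL = +0 — ok.
Parity must change: even → odd — ok.
ΔS = 0: S: 3/2 → 1/2 — fails.

the ΔS = 0 rule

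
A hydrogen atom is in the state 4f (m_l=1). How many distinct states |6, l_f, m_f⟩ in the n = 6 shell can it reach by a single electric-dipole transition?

E1 requires Δl = ±1, so l_f ∈ {2, 4}; with 0 ≤ l_f ≤ n_f−1 = 5, the allowed l_f values are {2, 4}.
For l_f = 2: m_f ∈ {m_i−1, m_i, m_i+1} ∩ [−2, 2] = {0, 1, 2} → 3 states.
For l_f = 4: m_f ∈ {m_i−1, m_i, m_i+1} ∩ [−4, 4] = {0, 1, 2} → 3 states.
Total: 6.

6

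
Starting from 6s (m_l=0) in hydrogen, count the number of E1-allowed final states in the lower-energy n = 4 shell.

E1 requires Δl = ±1, so l_f ∈ {-1, 1}; with 0 ≤ l_f ≤ n_f−1 = 3, the allowed l_f values are {1}.
For l_f = 1: m_f ∈ {m_i−1, m_i, m_i+1} ∩ [−1, 1] = {-1, 0, 1} → 3 states.
Total: 3.

3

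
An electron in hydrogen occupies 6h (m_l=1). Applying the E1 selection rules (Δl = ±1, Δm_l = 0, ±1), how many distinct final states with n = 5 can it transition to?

E1 requires Δl = ±1, so l_f ∈ {4, 6}; with 0 ≤ l_f ≤ n_f−1 = 4, the allowed l_f values are {4}.
For l_f = 4: m_f ∈ {m_i−1, m_i, m_i+1} ∩ [−4, 4] = {0, 1, 2} → 3 states.
Total: 3.

3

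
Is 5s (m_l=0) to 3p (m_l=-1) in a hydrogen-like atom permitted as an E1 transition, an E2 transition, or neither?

Δl = 1 − 0 = +1; l_i + l_f = 1.
Δm_l = -1.
E1 (Δl = ±1, |Δm_l| ≤ 1): satisfied.
E2 (Δl = 0,±2, l_i+l_f ≥ 2, |Δm_l| ≤ 2): not satisfied.

E1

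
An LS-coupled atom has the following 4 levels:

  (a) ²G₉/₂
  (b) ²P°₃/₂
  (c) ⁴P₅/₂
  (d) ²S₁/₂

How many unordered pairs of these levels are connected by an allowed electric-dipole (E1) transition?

1

(a)–(b): forbidden (ΔL, ΔJ).
(a)–(c): forbidden (parity, ΔS, ΔL, ΔJ).
(a)–(d): forbidden (parity, ΔL, ΔJ).
(b)–(c): forbidden (ΔS).
(b)–(d): allowed.
(c)–(d): forbidden (parity, ΔS, ΔJ).
Allowed pairs: 1 of 6.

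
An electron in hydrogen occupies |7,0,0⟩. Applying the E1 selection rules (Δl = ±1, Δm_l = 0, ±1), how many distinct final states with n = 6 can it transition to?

E1 requires Δl = ±1, so l_f ∈ {-1, 1}; with 0 ≤ l_f ≤ n_f−1 = 5, the allowed l_f values are {1}.
For l_f = 1: m_f ∈ {m_i−1, m_i, m_i+1} ∩ [−1, 1] = {-1, 0, 1} → 3 states.
Total: 3.

3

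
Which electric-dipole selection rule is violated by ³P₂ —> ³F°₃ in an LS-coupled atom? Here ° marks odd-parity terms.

Reading off the term symbols: S 1→1, L 1→3, J 2→3, parity even→odd.
ΔL = 0, ±1 (not L=0↔0): L: 1 → 3, ΔL = +2 — fails.
Parity must change: even → odd — passes.
ΔJ = 0, ±1 (not J=0↔0): J: 2 → 3, ΔJ = +1 — passes.
ΔS = 0: S: 1 → 1 — passes.

the ΔL = 0, ±1 rule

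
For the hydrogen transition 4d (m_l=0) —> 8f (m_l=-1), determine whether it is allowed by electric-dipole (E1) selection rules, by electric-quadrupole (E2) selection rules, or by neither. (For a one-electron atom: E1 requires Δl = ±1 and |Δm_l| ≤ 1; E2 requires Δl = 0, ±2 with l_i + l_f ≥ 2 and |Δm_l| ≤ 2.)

E1

Δl = 3 − 2 = +1; l_i + l_f = 5.
Δm_l = -1.
E1 (Δl = ±1, |Δm_l| ≤ 1): satisfied.
E2 (Δl = 0,±2, l_i+l_f ≥ 2, |Δm_l| ≤ 2): not satisfied.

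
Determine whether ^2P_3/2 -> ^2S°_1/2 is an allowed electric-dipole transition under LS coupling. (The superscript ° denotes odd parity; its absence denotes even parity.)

Parity must change: even → odd — satisfied.
ΔS = 0: S: 1/2 → 1/2 — satisfied.
ΔL = 0, ±1 (not L=0↔0): L: 1 → 0, ΔL = -1 — satisfied.
ΔJ = 0, ±1 (not J=0↔0): J: 3/2 → 1/2, ΔJ = -1 — satisfied.
All four E1 rules are satisfied.

allowed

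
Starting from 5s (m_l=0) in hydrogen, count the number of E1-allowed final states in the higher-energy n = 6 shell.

3

E1 requires Δl = ±1, so l_f ∈ {-1, 1}; with 0 ≤ l_f ≤ n_f−1 = 5, the allowed l_f values are {1}.
For l_f = 1: m_f ∈ {m_i−1, m_i, m_i+1} ∩ [−1, 1] = {-1, 0, 1} → 3 states.
Total: 3.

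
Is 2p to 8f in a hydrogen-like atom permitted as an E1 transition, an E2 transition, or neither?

E2

Δl = 3 − 1 = +2; l_i + l_f = 4.
E1 (Δl = ±1): not satisfied.
E2 (Δl = 0,±2, l_i+l_f ≥ 2): satisfied.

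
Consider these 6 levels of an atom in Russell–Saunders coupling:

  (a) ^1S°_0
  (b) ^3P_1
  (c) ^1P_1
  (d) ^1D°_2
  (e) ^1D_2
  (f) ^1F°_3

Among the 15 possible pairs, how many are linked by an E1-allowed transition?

4

(a)–(b): forbidden (ΔS).
(a)–(c): allowed.
(a)–(d): forbidden (parity, ΔL, ΔJ).
(a)–(e): forbidden (ΔL, ΔJ).
(a)–(f): forbidden (parity, ΔL, ΔJ).
(b)–(c): forbidden (parity, ΔS).
(b)–(d): forbidden (ΔS).
(b)–(e): forbidden (parity, ΔS).
(b)–(f): forbidden (ΔS, ΔL, ΔJ).
(c)–(d): allowed.
(c)–(e): forbidden (parity).
(c)–(f): forbidden (ΔL, ΔJ).
(d)–(e): allowed.
(d)–(f): forbidden (parity).
(e)–(f): allowed.
Allowed pairs: 4 of 15.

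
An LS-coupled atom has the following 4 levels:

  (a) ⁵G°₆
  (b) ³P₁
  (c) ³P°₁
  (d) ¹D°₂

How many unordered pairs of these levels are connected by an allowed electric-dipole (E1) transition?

1

(a)–(b): forbidden (ΔS, ΔL, ΔJ).
(a)–(c): forbidden (parity, ΔS, ΔL, ΔJ).
(a)–(d): forbidden (parity, ΔS, ΔL, ΔJ).
(b)–(c): allowed.
(b)–(d): forbidden (ΔS).
(c)–(d): forbidden (parity, ΔS).
Allowed pairs: 1 of 6.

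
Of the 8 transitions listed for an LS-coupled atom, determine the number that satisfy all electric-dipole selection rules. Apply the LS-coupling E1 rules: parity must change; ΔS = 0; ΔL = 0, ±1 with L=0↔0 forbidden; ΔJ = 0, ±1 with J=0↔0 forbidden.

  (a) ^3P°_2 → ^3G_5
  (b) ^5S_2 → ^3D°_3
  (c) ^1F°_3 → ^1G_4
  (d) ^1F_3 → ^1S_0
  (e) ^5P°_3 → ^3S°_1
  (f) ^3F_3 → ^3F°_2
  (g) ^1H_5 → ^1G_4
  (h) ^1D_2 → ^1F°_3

3

(a) forbidden (ΔL, ΔJ fail)
(b) forbidden (ΔS, ΔL fail)
(c) allowed
(d) forbidden (parity, ΔL, ΔJ fail)
(e) forbidden (parity, ΔS, ΔJ fail)
(f) allowed
(g) forbidden (parity fails)
(h) allowed
Total allowed: 3 of 8.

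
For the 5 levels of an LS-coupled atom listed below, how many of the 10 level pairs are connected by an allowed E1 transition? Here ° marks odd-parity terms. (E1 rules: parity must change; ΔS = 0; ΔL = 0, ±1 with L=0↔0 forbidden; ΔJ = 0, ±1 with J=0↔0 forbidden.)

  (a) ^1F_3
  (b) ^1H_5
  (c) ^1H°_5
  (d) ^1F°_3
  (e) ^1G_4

4

(a)–(b): forbidden (parity, ΔL, ΔJ).
(a)–(c): forbidden (ΔL, ΔJ).
(a)–(d): allowed.
(a)–(e): forbidden (parity).
(b)–(c): allowed.
(b)–(d): forbidden (ΔL, ΔJ).
(b)–(e): forbidden (parity).
(c)–(d): forbidden (parity, ΔL, ΔJ).
(c)–(e): allowed.
(d)–(e): allowed.
Allowed pairs: 4 of 10.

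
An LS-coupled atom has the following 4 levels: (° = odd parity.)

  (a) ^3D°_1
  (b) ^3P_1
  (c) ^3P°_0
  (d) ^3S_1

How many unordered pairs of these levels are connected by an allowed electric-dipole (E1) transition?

3

(a)–(b): allowed.
(a)–(c): forbidden (parity).
(a)–(d): forbidden (ΔL).
(b)–(c): allowed.
(b)–(d): forbidden (parity).
(c)–(d): allowed.
Allowed pairs: 3 of 6.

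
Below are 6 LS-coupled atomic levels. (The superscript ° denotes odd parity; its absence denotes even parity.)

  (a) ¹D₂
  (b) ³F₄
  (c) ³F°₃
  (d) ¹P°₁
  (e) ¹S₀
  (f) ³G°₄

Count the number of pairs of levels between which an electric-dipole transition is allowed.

(a)–(b): forbidden (parity, ΔS, ΔJ).
(a)–(c): forbidden (ΔS).
(a)–(d): allowed.
(a)–(e): forbidden (parity, ΔL, ΔJ).
(a)–(f): forbidden (ΔS, ΔL, ΔJ).
(b)–(c): allowed.
(b)–(d): forbidden (ΔS, ΔL, ΔJ).
(b)–(e): forbidden (parity, ΔS, ΔL, ΔJ).
(b)–(f): allowed.
(c)–(d): forbidden (parity, ΔS, ΔL, ΔJ).
(c)–(e): forbidden (ΔS, ΔL, ΔJ).
(c)–(f): forbidden (parity).
(d)–(e): allowed.
(d)–(f): forbidden (parity, ΔS, ΔL, ΔJ).
(e)–(f): forbidden (ΔS, ΔL, ΔJ).
Allowed pairs: 4 of 15.

4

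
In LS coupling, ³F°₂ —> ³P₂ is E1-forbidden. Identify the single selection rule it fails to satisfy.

Reading off the term symbols: S 1→1, L 3→1, J 2→2, parity odd→even.
Parity must change: odd → even — passes.
ΔS = 0: S: 1 → 1 — passes.
ΔL = 0, ±1 (not L=0↔0): L: 3 → 1, ΔL = -2 — fails.
ΔJ = 0, ±1 (not J=0↔0): J: 2 → 2, ΔJ = +0 — passes.

the ΔL = 0, ±1 rule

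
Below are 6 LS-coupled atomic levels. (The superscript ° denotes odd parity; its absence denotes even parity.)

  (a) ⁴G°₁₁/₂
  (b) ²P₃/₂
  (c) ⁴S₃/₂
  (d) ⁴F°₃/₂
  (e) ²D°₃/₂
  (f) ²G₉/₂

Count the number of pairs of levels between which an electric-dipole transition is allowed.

1

(a)–(b): forbidden (ΔS, ΔL, ΔJ).
(a)–(c): forbidden (ΔL, ΔJ).
(a)–(d): forbidden (parity, ΔJ).
(a)–(e): forbidden (parity, ΔS, ΔL, ΔJ).
(a)–(f): forbidden (ΔS).
(b)–(c): forbidden (parity, ΔS).
(b)–(d): forbidden (ΔS, ΔL).
(b)–(e): allowed.
(b)–(f): forbidden (parity, ΔL, ΔJ).
(c)–(d): forbidden (ΔL).
(c)–(e): forbidden (ΔS, ΔL).
(c)–(f): forbidden (parity, ΔS, ΔL, ΔJ).
(d)–(e): forbidden (parity, ΔS).
(d)–(f): forbidden (ΔS, ΔJ).
(e)–(f): forbidden (ΔL, ΔJ).
Allowed pairs: 1 of 15.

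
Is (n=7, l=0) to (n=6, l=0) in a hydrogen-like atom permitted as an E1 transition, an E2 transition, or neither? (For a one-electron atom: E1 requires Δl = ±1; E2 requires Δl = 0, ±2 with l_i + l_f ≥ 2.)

neither

Δl = 0 − 0 = +0; l_i + l_f = 0.
E1 (Δl = ±1): not satisfied.
E2 (Δl = 0,±2, l_i+l_f ≥ 2): not satisfied.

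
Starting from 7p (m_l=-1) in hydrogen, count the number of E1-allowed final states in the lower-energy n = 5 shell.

4

E1 requires Δl = ±1, so l_f ∈ {0, 2}; with 0 ≤ l_f ≤ n_f−1 = 4, the allowed l_f values are {0, 2}.
For l_f = 0: m_f ∈ {m_i−1, m_i, m_i+1} ∩ [−0, 0] = {0} → 1 state.
For l_f = 2: m_f ∈ {m_i−1, m_i, m_i+1} ∩ [−2, 2] = {-2, -1, 0} → 3 states.
Total: 4.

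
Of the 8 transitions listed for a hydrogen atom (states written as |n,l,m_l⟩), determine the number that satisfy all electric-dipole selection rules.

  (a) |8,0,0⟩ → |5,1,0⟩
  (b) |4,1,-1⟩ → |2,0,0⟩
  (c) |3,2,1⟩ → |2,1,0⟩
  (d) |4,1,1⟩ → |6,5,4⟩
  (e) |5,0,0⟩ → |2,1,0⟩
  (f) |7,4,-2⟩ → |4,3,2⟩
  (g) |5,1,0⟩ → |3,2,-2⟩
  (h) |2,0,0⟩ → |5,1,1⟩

(a) allowed
(b) allowed
(c) allowed
(d) forbidden — Δl = +4 (E1 requires Δl = ±1); Δm_l = +3 (E1 requires Δm_l = 0, ±1)
(e) allowed
(f) forbidden — Δm_l = +4 (E1 requires Δm_l = 0, ±1)
(g) forbidden — Δm_l = -2 (E1 requires Δm_l = 0, ±1)
(h) allowed
Total allowed: 5 of 8.

5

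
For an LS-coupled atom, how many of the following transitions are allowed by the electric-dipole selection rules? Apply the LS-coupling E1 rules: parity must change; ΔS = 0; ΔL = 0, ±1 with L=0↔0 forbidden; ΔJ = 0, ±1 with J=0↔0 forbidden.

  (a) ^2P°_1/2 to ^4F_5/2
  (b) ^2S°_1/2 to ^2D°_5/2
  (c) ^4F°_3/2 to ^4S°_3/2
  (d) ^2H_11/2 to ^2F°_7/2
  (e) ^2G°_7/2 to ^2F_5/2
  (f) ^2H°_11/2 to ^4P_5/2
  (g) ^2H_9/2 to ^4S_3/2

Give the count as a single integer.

(a) forbidden (ΔS, ΔL, ΔJ fail)
(b) forbidden (parity, ΔL, ΔJ fail)
(c) forbidden (parity, ΔL fail)
(d) forbidden (ΔL, ΔJ fail)
(e) allowed
(f) forbidden (ΔS, ΔL, ΔJ fail)
(g) forbidden (parity, ΔS, ΔL, ΔJ fail)
Total allowed: 1 of 7.

1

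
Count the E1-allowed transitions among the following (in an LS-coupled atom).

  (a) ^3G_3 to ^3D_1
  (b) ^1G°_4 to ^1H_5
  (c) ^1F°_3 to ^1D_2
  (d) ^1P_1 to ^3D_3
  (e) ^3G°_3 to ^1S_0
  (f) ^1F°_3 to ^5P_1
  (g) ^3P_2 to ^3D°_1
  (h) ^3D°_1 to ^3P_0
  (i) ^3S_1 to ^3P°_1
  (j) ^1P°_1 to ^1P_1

(a) forbidden (parity, ΔL, ΔJ fail)
(b) allowed
(c) allowed
(d) forbidden (parity, ΔS, ΔJ fail)
(e) forbidden (ΔS, ΔL, ΔJ fail)
(f) forbidden (ΔS, ΔL, ΔJ fail)
(g) allowed
(h) allowed
(i) allowed
(j) allowed
Total allowed: 6 of 10.

6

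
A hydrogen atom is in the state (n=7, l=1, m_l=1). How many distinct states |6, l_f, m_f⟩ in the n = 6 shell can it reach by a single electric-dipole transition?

E1 requires Δl = ±1, so l_f ∈ {0, 2}; with 0 ≤ l_f ≤ n_f−1 = 5, the allowed l_f values are {0, 2}.
For l_f = 0: m_f ∈ {m_i−1, m_i, m_i+1} ∩ [−0, 0] = {0} → 1 state.
For l_f = 2: m_f ∈ {m_i−1, m_i, m_i+1} ∩ [−2, 2] = {0, 1, 2} → 3 states.
Total: 4.

4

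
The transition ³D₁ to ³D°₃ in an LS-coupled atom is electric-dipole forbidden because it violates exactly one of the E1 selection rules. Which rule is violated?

Reading off the term symbols: S 1→1, L 2→2, J 1→3, parity even→odd.
Parity must change: even → odd — ok.
ΔS = 0: S: 1 → 1 — ok.
ΔL = 0, ±1 (not L=0↔0): L: 2 → 2, ΔL = +0 — ok.
ΔJ = 0, ±1 (not J=0↔0): J: 1 → 3, ΔJ = +2 — fails.

the ΔJ = 0, ±1 rule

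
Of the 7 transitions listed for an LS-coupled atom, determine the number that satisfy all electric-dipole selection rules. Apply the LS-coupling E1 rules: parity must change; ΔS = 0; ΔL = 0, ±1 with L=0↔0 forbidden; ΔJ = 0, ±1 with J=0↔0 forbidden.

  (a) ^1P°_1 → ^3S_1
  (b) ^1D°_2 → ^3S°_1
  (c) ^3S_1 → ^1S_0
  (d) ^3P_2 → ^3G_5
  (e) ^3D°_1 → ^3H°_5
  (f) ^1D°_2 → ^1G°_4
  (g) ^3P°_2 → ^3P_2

1

(a) forbidden (ΔS fails)
(b) forbidden (parity, ΔS, ΔL fail)
(c) forbidden (parity, ΔS, ΔL fail)
(d) forbidden (parity, ΔL, ΔJ fail)
(e) forbidden (parity, ΔL, ΔJ fail)
(f) forbidden (parity, ΔL, ΔJ fail)
(g) allowed
Total allowed: 1 of 7.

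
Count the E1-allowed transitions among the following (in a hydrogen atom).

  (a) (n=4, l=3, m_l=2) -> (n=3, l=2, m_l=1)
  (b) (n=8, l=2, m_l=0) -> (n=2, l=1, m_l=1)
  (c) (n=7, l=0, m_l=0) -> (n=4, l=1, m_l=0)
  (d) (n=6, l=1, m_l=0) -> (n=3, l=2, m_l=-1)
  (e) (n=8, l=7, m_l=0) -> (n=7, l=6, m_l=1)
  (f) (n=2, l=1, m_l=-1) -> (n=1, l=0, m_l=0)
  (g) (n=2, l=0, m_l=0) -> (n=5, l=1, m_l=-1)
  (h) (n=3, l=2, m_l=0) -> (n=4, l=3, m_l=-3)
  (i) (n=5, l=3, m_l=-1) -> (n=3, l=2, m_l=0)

8

(a) allowed
(b) allowed
(c) allowed
(d) allowed
(e) allowed
(f) allowed
(g) allowed
(h) forbidden — Δm_l = -3 (E1 requires Δm_l = 0, ±1)
(i) allowed
Total allowed: 8 of 9.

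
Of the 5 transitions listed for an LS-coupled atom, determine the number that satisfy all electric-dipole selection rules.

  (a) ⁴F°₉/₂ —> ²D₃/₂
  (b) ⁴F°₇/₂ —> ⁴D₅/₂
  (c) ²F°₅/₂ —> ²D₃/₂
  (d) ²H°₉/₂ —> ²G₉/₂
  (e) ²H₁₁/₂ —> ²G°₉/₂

(a) forbidden (ΔS, ΔJ fail)
(b) allowed
(c) allowed
(d) allowed
(e) allowed
Total allowed: 4 of 5.

4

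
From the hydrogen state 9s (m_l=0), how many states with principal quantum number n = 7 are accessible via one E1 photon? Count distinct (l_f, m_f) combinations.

E1 requires Δl = ±1, so l_f ∈ {-1, 1}; with 0 ≤ l_f ≤ n_f−1 = 6, the allowed l_f values are {1}.
For l_f = 1: m_f ∈ {m_i−1, m_i, m_i+1} ∩ [−1, 1] = {-1, 0, 1} → 3 states.
Total: 3.

3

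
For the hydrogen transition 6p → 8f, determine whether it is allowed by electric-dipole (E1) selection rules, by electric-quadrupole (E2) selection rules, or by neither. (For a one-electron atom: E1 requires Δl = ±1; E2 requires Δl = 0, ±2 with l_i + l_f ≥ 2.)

Δl = 3 − 1 = +2; l_i + l_f = 4.
E1 (Δl = ±1): not satisfied.
E2 (Δl = 0,±2, l_i+l_f ≥ 2): satisfied.

E2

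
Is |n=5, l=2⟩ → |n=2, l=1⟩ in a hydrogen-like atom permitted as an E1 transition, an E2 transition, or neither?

E1

Δl = 1 − 2 = -1; l_i + l_f = 3.
E1 (Δl = ±1): satisfied.
E2 (Δl = 0,±2, l_i+l_f ≥ 2): not satisfied.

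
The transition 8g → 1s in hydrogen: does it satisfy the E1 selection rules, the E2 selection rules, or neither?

Δl = 0 − 4 = -4; l_i + l_f = 4.
E1 (Δl = ±1): not satisfied.
E2 (Δl = 0,±2, l_i+l_f ≥ 2): not satisfied.

neither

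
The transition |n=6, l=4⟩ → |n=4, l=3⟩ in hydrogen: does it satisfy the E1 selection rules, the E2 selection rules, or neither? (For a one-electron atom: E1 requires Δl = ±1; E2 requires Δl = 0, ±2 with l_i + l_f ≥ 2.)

Δl = 3 − 4 = -1; l_i + l_f = 7.
E1 (Δl = ±1): satisfied.
E2 (Δl = 0,±2, l_i+l_f ≥ 2): not satisfied.

E1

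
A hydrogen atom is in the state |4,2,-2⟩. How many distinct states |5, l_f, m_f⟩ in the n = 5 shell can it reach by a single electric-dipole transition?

4

E1 requires Δl = ±1, so l_f ∈ {1, 3}; with 0 ≤ l_f ≤ n_f−1 = 4, the allowed l_f values are {1, 3}.
For l_f = 1: m_f ∈ {m_i−1, m_i, m_i+1} ∩ [−1, 1] = {-1} → 1 state.
For l_f = 3: m_f ∈ {m_i−1, m_i, m_i+1} ∩ [−3, 3] = {-3, -2, -1} → 3 states.
Total: 4.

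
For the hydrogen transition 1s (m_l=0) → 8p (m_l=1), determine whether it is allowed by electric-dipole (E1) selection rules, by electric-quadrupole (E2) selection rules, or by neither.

E1

Δl = 1 − 0 = +1; l_i + l_f = 1.
Δm_l = +1.
E1 (Δl = ±1, |Δm_l| ≤ 1): satisfied.
E2 (Δl = 0,±2, l_i+l_f ≥ 2, |Δm_l| ≤ 2): not satisfied.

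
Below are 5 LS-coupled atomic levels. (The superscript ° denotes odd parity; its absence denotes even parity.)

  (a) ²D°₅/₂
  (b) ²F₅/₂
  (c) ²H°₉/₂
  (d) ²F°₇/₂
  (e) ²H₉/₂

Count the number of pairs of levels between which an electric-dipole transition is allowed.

3

(a)–(b): allowed.
(a)–(c): forbidden (parity, ΔL, ΔJ).
(a)–(d): forbidden (parity).
(a)–(e): forbidden (ΔL, ΔJ).
(b)–(c): forbidden (ΔL, ΔJ).
(b)–(d): allowed.
(b)–(e): forbidden (parity, ΔL, ΔJ).
(c)–(d): forbidden (parity, ΔL).
(c)–(e): allowed.
(d)–(e): forbidden (ΔL).
Allowed pairs: 3 of 10.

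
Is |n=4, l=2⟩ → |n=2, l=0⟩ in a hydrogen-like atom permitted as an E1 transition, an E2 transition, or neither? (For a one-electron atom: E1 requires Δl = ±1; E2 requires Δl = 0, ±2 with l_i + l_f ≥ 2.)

Δl = 0 − 2 = -2; l_i + l_f = 2.
E1 (Δl = ±1): not satisfied.
E2 (Δl = 0,±2, l_i+l_f ≥ 2): satisfied.

E2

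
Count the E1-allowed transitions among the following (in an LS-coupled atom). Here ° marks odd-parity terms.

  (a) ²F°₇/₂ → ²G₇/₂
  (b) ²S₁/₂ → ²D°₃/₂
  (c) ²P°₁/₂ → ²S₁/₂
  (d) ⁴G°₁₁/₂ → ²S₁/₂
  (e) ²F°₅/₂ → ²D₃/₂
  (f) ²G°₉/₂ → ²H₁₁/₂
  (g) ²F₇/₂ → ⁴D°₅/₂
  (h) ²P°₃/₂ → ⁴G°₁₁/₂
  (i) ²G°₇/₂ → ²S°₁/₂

4

(a) allowed
(b) forbidden (ΔL fails)
(c) allowed
(d) forbidden (ΔS, ΔL, ΔJ fail)
(e) allowed
(f) allowed
(g) forbidden (ΔS fails)
(h) forbidden (parity, ΔS, ΔL, ΔJ fail)
(i) forbidden (parity, ΔL, ΔJ fail)
Total allowed: 4 of 9.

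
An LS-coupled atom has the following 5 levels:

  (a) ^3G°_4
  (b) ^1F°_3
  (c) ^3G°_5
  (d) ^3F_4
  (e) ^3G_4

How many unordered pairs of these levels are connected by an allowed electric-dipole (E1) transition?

(a)–(b): forbidden (parity, ΔS).
(a)–(c): forbidden (parity).
(a)–(d): allowed.
(a)–(e): allowed.
(b)–(c): forbidden (parity, ΔS, ΔJ).
(b)–(d): forbidden (ΔS).
(b)–(e): forbidden (ΔS).
(c)–(d): allowed.
(c)–(e): allowed.
(d)–(e): forbidden (parity).
Allowed pairs: 4 of 10.

4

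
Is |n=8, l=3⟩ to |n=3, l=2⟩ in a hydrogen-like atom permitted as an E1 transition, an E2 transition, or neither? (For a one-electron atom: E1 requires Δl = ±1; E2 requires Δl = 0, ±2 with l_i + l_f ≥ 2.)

E1

Δl = 2 − 3 = -1; l_i + l_f = 5.
E1 (Δl = ±1): satisfied.
E2 (Δl = 0,±2, l_i+l_f ≥ 2): not satisfied.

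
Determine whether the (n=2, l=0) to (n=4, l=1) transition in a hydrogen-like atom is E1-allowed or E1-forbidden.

allowed

l: 0 → 1 (Δl = +1). Δl = ±1 ✓.
All E1 selection rules are satisfied.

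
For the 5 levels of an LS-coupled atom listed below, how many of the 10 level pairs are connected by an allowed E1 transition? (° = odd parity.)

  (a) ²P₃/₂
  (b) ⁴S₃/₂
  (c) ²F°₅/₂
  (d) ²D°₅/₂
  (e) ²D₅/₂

3

(a)–(b): forbidden (parity, ΔS).
(a)–(c): forbidden (ΔL).
(a)–(d): allowed.
(a)–(e): forbidden (parity).
(b)–(c): forbidden (ΔS, ΔL).
(b)–(d): forbidden (ΔS, ΔL).
(b)–(e): forbidden (parity, ΔS, ΔL).
(c)–(d): forbidden (parity).
(c)–(e): allowed.
(d)–(e): allowed.
Allowed pairs: 3 of 10.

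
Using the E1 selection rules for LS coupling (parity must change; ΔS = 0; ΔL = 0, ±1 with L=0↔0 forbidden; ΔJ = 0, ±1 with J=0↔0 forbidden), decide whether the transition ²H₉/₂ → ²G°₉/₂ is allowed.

allowed

Initial level: S=1/2, L=5, J=9/2, parity even. Final level: S=1/2, L=4, J=9/2, parity odd.
ΔL = 0, ±1 (not L=0↔0): L: 5 → 4, ΔL = -1 — satisfied.
ΔS = 0: S: 1/2 → 1/2 — satisfied.
Parity must change: even → odd — satisfied.
ΔJ = 0, ±1 (not J=0↔0): J: 9/2 → 9/2, ΔJ = +0 — satisfied.
All four E1 rules are satisfied.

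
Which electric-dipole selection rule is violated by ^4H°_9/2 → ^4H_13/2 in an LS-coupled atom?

Initial level: S=3/2, L=5, J=9/2, parity odd. Final level: S=3/2, L=5, J=13/2, parity even.
ΔL = 0, ±1 (not L=0↔0): L: 5 → 5, ΔL = +0 — satisfied.
Parity must change: odd → even — satisfied.
ΔS = 0: S: 3/2 → 3/2 — satisfied.
ΔJ = 0, ±1 (not J=0↔0): J: 9/2 → 13/2, ΔJ = +2 — violated.

the ΔJ = 0, ±1 rule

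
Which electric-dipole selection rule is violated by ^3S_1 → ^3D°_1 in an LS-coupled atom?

the ΔL = 0, ±1 rule

Initial level: S=1, L=0, J=1, parity even. Final level: S=1, L=2, J=1, parity odd.
Parity must change: even → odd — satisfied.
ΔS = 0: S: 1 → 1 — satisfied.
ΔL = 0, ±1 (not L=0↔0): L: 0 → 2, ΔL = +2 — violated.
ΔJ = 0, ±1 (not J=0↔0): J: 1 → 1, ΔJ = +0 — satisfied.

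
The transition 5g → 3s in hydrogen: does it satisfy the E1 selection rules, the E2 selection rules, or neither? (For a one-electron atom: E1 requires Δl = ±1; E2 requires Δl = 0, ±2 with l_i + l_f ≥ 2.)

Δl = 0 − 4 = -4; l_i + l_f = 4.
E1 (Δl = ±1): not satisfied.
E2 (Δl = 0,±2, l_i+l_f ≥ 2): not satisfied.

neither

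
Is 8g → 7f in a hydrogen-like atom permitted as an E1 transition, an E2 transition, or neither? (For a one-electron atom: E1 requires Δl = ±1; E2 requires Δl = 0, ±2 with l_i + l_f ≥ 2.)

E1

Δl = 3 − 4 = -1; l_i + l_f = 7.
E1 (Δl = ±1): satisfied.
E2 (Δl = 0,±2, l_i+l_f ≥ 2): not satisfied.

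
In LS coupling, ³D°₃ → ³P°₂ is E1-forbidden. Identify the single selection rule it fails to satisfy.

Parity must change: odd → odd — ✗.
ΔL = 0, ±1 (not L=0↔0): L: 2 → 1, ΔL = -1 — ✓.
ΔJ = 0, ±1 (not J=0↔0): J: 3 → 2, ΔJ = -1 — ✓.
ΔS = 0: S: 1 → 1 — ✓.

parity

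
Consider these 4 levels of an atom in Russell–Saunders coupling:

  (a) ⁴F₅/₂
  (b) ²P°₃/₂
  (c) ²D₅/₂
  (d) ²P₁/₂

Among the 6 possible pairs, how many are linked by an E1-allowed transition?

(a)–(b): forbidden (ΔS, ΔL).
(a)–(c): forbidden (parity, ΔS).
(a)–(d): forbidden (parity, ΔS, ΔL, ΔJ).
(b)–(c): allowed.
(b)–(d): allowed.
(c)–(d): forbidden (parity, ΔJ).
Allowed pairs: 2 of 6.

2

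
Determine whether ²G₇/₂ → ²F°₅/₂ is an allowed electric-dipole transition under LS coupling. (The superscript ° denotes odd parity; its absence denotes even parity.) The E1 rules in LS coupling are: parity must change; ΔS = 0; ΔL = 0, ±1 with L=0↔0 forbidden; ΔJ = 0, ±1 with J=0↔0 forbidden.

allowed

Reading off the term symbols: S 1/2→1/2, L 4→3, J 7/2→5/2, parity even→odd.
Parity must change: even → odd — ok.
ΔS = 0: S: 1/2 → 1/2 — ok.
ΔL = 0, ±1 (not L=0↔0): L: 4 → 3, ΔL = -1 — ok.
ΔJ = 0, ±1 (not J=0↔0): J: 7/2 → 5/2, ΔJ = -1 — ok.
All four E1 rules are satisfied.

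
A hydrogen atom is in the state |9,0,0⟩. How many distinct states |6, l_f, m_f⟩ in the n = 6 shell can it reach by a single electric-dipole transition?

3

E1 requires Δl = ±1, so l_f ∈ {-1, 1}; with 0 ≤ l_f ≤ n_f−1 = 5, the allowed l_f values are {1}.
For l_f = 1: m_f ∈ {m_i−1, m_i, m_i+1} ∩ [−1, 1] = {-1, 0, 1} → 3 states.
Total: 3.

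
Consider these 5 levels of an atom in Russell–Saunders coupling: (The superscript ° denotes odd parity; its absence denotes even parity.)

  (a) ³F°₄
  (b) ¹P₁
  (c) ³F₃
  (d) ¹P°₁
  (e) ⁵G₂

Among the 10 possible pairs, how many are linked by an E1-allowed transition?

(a)–(b): forbidden (ΔS, ΔL, ΔJ).
(a)–(c): allowed.
(a)–(d): forbidden (parity, ΔS, ΔL, ΔJ).
(a)–(e): forbidden (ΔS, ΔJ).
(b)–(c): forbidden (parity, ΔS, ΔL, ΔJ).
(b)–(d): allowed.
(b)–(e): forbidden (parity, ΔS, ΔL).
(c)–(d): forbidden (ΔS, ΔL, ΔJ).
(c)–(e): forbidden (parity, ΔS).
(d)–(e): forbidden (ΔS, ΔL).
Allowed pairs: 2 of 10.

2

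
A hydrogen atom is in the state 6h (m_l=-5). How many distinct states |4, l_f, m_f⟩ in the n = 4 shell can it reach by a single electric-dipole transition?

E1 requires l_f ∈ {4, 6}, but neither lies in [0, 3], so no final state is reachable.
Total: 0.

0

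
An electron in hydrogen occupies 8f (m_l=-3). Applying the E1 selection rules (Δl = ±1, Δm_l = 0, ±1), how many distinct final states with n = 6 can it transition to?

E1 requires Δl = ±1, so l_f ∈ {2, 4}; with 0 ≤ l_f ≤ n_f−1 = 5, the allowed l_f values are {2, 4}.
For l_f = 2: m_f ∈ {m_i−1, m_i, m_i+1} ∩ [−2, 2] = {-2} → 1 state.
For l_f = 4: m_f ∈ {m_i−1, m_i, m_i+1} ∩ [−4, 4] = {-4, -3, -2} → 3 states.
Total: 4.

4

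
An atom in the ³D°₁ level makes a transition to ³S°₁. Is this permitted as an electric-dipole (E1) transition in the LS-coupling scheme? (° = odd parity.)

Initial level: S=1, L=2, J=1, parity odd. Final level: S=1, L=0, J=1, parity odd.
Parity must change: odd → odd — fails.
ΔS = 0: S: 1 → 1 — passes.
ΔL = 0, ±1 (not L=0↔0): L: 2 → 0, ΔL = -2 — fails.
ΔJ = 0, ±1 (not J=0↔0): J: 1 → 1, ΔJ = +0 — passes.
Rule(s) violated: parity, ΔL.

forbidden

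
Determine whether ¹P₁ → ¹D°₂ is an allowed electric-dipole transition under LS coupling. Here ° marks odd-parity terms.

Parity must change: even → odd — satisfied.
ΔS = 0: S: 0 → 0 — satisfied.
ΔL = 0, ±1 (not L=0↔0): L: 1 → 2, ΔL = +1 — satisfied.
ΔJ = 0, ±1 (not J=0↔0): J: 1 → 2, ΔJ = +1 — satisfied.
All four E1 rules are satisfied.

allowed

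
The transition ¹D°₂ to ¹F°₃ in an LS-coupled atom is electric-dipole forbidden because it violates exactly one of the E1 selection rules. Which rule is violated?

parity

Initial level: S=0, L=2, J=2, parity odd. Final level: S=0, L=3, J=3, parity odd.
ΔJ = 0, ±1 (not J=0↔0): J: 2 → 3, ΔJ = +1 — passes.
ΔL = 0, ±1 (not L=0↔0): L: 2 → 3, ΔL = +1 — passes.
Parity must change: odd → odd — fails.
ΔS = 0: S: 0 → 0 — passes.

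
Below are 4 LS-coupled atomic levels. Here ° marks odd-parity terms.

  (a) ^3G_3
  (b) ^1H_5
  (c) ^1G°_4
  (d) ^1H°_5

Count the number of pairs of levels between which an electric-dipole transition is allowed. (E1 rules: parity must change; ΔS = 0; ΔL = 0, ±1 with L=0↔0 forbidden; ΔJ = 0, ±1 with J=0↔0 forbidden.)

2

(a)–(b): forbidden (parity, ΔS, ΔJ).
(a)–(c): forbidden (ΔS).
(a)–(d): forbidden (ΔS, ΔJ).
(b)–(c): allowed.
(b)–(d): allowed.
(c)–(d): forbidden (parity).
Allowed pairs: 2 of 6.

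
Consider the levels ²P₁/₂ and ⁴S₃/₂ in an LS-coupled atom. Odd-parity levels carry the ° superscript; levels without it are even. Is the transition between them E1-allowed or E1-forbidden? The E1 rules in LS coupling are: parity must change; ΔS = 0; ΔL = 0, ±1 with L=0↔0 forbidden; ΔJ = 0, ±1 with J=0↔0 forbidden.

forbidden

Reading off the term symbols: S 1/2→3/2, L 1→0, J 1/2→3/2, parity even→even.
Parity must change: even → even — fails.
ΔL = 0, ±1 (not L=0↔0): L: 1 → 0, ΔL = -1 — ok.
ΔS = 0: S: 1/2 → 3/2 — fails.
ΔJ = 0, ±1 (not J=0↔0): J: 1/2 → 3/2, ΔJ = +1 — ok.
Rule(s) violated: parity, ΔS.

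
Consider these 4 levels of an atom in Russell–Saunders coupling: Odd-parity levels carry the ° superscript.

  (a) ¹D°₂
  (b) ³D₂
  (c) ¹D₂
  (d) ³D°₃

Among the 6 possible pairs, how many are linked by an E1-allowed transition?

(a)–(b): forbidden (ΔS).
(a)–(c): allowed.
(a)–(d): forbidden (parity, ΔS).
(b)–(c): forbidden (parity, ΔS).
(b)–(d): allowed.
(c)–(d): forbidden (ΔS).
Allowed pairs: 2 of 6.

2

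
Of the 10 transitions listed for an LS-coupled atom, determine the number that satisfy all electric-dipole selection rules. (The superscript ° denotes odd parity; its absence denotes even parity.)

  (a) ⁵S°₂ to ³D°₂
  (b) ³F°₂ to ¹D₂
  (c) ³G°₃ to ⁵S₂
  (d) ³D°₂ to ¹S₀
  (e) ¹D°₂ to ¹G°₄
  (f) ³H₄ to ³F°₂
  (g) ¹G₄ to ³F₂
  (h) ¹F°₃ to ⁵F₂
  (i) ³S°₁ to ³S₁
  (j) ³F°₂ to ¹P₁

0

(a) forbidden (parity, ΔS, ΔL fail)
(b) forbidden (ΔS fails)
(c) forbidden (ΔS, ΔL fail)
(d) forbidden (ΔS, ΔL, ΔJ fail)
(e) forbidden (parity, ΔL, ΔJ fail)
(f) forbidden (ΔL, ΔJ fail)
(g) forbidden (parity, ΔS, ΔJ fail)
(h) forbidden (ΔS fails)
(i) forbidden (ΔL fails)
(j) forbidden (ΔS, ΔL fail)
Total allowed: 0 of 10.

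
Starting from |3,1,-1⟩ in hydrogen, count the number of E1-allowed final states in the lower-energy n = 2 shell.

1

E1 requires Δl = ±1, so l_f ∈ {0, 2}; with 0 ≤ l_f ≤ n_f−1 = 1, the allowed l_f values are {0}.
For l_f = 0: m_f ∈ {m_i−1, m_i, m_i+1} ∩ [−0, 0] = {0} → 1 state.
Total: 1.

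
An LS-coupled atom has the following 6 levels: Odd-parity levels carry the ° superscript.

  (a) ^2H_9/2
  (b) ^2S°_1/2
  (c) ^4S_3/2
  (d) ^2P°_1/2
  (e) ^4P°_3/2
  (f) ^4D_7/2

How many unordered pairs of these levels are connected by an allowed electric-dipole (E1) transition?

(a)–(b): forbidden (ΔL, ΔJ).
(a)–(c): forbidden (parity, ΔS, ΔL, ΔJ).
(a)–(d): forbidden (ΔL, ΔJ).
(a)–(e): forbidden (ΔS, ΔL, ΔJ).
(a)–(f): forbidden (parity, ΔS, ΔL).
(b)–(c): forbidden (ΔS, ΔL).
(b)–(d): forbidden (parity).
(b)–(e): forbidden (parity, ΔS).
(b)–(f): forbidden (ΔS, ΔL, ΔJ).
(c)–(d): forbidden (ΔS).
(c)–(e): allowed.
(c)–(f): forbidden (parity, ΔL, ΔJ).
(d)–(e): forbidden (parity, ΔS).
(d)–(f): forbidden (ΔS, ΔJ).
(e)–(f): forbidden (ΔJ).
Allowed pairs: 1 of 15.

1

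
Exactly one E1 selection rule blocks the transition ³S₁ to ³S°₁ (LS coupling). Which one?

Initial level: S=1, L=0, J=1, parity even. Final level: S=1, L=0, J=1, parity odd.
Parity must change: even → odd — ok.
ΔL = 0, ±1 (not L=0↔0): L: 0 → 0, ΔL = +0 — fails.
ΔS = 0: S: 1 → 1 — ok.
ΔJ = 0, ±1 (not J=0↔0): J: 1 → 1, ΔJ = +0 — ok.

the L=0 ↔ L=0 exclusion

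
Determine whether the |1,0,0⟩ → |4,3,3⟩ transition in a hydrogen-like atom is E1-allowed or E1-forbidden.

forbidden

Δl = 3 − 0 = +3; the E1 rule Δl = ±1 is ✗.
Δm_l = 3 − (0) = +3. E1 requires Δm_l = 0, ±1: ✗.
The transition is electric-dipole forbidden.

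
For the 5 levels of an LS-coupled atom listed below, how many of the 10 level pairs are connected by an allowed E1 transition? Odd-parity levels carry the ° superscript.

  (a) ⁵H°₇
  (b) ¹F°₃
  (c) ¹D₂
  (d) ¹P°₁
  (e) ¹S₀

(a)–(b): forbidden (parity, ΔS, ΔL, ΔJ).
(a)–(c): forbidden (ΔS, ΔL, ΔJ).
(a)–(d): forbidden (parity, ΔS, ΔL, ΔJ).
(a)–(e): forbidden (ΔS, ΔL, ΔJ).
(b)–(c): allowed.
(b)–(d): forbidden (parity, ΔL, ΔJ).
(b)–(e): forbidden (ΔL, ΔJ).
(c)–(d): allowed.
(c)–(e): forbidden (parity, ΔL, ΔJ).
(d)–(e): allowed.
Allowed pairs: 3 of 10.

3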